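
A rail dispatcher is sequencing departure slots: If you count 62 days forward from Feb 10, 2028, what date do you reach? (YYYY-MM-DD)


Start: 2028-02-10
Adding 62 days
Days remaining in February: 19
After February: 43 days still to add
March 2028: 31 days, 12 remaining
April 2028 has 30 days, need 12
Result: 2028-04-12

2028-04-12


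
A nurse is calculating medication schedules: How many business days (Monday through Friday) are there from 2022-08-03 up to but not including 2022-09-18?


Start: 2022-08-03 (Wednesday)
End (exclusive): 2022-09-18 (Sunday)
Total calendar days: 46
Full weeks: 46 // 7 = 6 -> 30 weekdays
Remaining 4 days starting on Wednesday:
  Wed(w), Thu(w), Fri(w), Sat(-) -> 3 weekdays
Total business days: 30 + 3 = 33

33


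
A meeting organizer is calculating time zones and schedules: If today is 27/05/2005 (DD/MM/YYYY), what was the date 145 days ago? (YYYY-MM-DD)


Start: 2005-05-27
Subtracting 145 days
Days already passed in May: 27
After going back through May: 118 more days to subtract
April 2005: 30 days, 88 remaining
March 2005: 31 days, 57 remaining
February 2005: 28 days, 29 remaining
January 2005 has 31 days, need 29
Result: 2005-01-02

2005-01-02


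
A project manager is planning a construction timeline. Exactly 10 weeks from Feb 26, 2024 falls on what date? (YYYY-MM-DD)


Start: 2024-02-26
Weeks to add: 10
Convert to days: 10 x 7 = 70 days
Add 70 days to 2024-02-26
Result: 2024-05-06

2024-05-06


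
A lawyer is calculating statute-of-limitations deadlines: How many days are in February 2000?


Month: February
Year: 2000
2000 is a leap year
February has 29 days
Total: 29 days

29


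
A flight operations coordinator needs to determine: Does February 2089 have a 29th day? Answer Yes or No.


Year: 2089
Divisible by 4? 2089 / 4 = 522.25 -> No
Not divisible by 4, so NOT a leap year

No


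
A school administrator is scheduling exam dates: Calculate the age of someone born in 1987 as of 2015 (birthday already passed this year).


Birth year: 1987
Current year: 2015
Age = current year - birth year
Age = 2015 - 1987 = 28

28


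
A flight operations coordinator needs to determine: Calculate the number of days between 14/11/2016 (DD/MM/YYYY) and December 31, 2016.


Start: November 14, 2016
End: December 31, 2016
Days left in November: 16
December: 31
Sum of remaining months: 31
Total: 16 + 31 = 47

47


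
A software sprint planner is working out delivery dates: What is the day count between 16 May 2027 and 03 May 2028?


Start date: 2027-05-16
End date: 2028-05-03
May 2027: +16 days
Jun 2027: +30 days
Jul 2027: +31 days
... (10 more months)
Total: 353 days

353


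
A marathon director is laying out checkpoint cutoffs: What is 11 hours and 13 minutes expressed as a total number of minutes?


Hours: 11
Minutes: 13
Convert hours to minutes: 11 x 60 = 660
Add remaining minutes: 660 + 13 = 673

673


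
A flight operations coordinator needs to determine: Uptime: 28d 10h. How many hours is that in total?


Days: 28
Extra hours: 10
Hours per day: 24
Days to hours: 28 x 24 = 672
Total: 672 + 10 = 682

682


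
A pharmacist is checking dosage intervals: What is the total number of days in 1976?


Year: 1976
Check leap year rules:
Divisible by 4? Yes
Divisible by 100? No
1976 is a leap year
Days: 366

366


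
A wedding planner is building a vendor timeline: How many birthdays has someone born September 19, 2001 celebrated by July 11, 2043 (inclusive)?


Birth: 2001-09-19
Reference: 2043-07-11
Year difference: 2043 - 2001 = 42
Has birthday (09-19) occurred by 07-11? No
Birthday not yet reached this year -> subtract 1
Age in full years: 41

41


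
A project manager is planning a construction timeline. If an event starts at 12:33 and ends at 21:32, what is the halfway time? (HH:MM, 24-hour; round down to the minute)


Start time: 12:33 = 753 minutes from midnight
End time: 21:32 = 1292 minutes from midnight
Sum: 753 + 1292 = 2045
Midpoint: 2045 / 2 = 1022 minutes
Convert: 1022 / 60 = 17 hours, 2 minutes
Result: 17:02

17:02


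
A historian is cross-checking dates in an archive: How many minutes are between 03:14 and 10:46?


Start time: 03:14 = 194 minutes from midnight
End time: 10:46 = 646 minutes from midnight
Difference: 646 - 194 = 452 minutes
That is 7 hours and 32 minutes

452


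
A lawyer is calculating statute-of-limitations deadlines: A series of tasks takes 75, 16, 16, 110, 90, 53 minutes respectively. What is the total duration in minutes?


Durations: 75, 16, 16, 110, 90, 53
Running sum: 75
+ 16 = 91
+ 16 = 107
+ 110 = 217
+ 90 = 307
+ 53 = 360
Total duration: 360 minutes
That is 6 hours and 0 minutes

360


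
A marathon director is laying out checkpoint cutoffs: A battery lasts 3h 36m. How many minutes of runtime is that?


Hours: 3
Extra minutes: 36
Minutes per hour: 60
Hours to minutes: 3 x 60 = 180
Total: 180 + 36 = 216

216


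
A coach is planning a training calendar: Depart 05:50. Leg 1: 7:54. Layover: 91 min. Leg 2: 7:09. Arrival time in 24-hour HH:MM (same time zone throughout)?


Depart: 05:50
Leg 1: +474 min -> 13:44
Layover: +91 min -> 15:15
Leg 2: +429 min -> 22:24
Total travel: 994 minutes = 16h 34m
Arrival: 22:24

22:24


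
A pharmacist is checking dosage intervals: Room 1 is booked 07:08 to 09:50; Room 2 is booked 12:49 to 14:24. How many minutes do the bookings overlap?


Interval A: [428, 590] minutes from midnight
Interval B: [769, 864] minutes from midnight
Overlap start = max(428, 769) = 769
Overlap end = min(590, 864) = 590
End <= start, so the intervals do not overlap: 0 minutes

0


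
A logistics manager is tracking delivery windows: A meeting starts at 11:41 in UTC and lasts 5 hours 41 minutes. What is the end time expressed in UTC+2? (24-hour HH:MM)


Start: 11:41 in UTC
Step 1 - add duration:
  minutes: 41 + 41 = 82 (carry 1h)
  hours: 11 + 5 + 1 = 17
  end in UTC: 17:22
Step 2 - convert UTC -> UTC+2:
  offset difference: 2 - (0) = 2 hours
  17 + (2) = 19 -> mod 24 = 19
Result: 19:22 in UTC+2

19:22


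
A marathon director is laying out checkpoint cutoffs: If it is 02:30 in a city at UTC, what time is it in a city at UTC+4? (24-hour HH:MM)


Local time: 02:30 at UTC (offset 0h)
Target zone: UTC+4 (offset 4h)
Difference: 4 - (0) = 4 hours
Calculation: 2 + (4) = 6
Result: 06:30

06:30


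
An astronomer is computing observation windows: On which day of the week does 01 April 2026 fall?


Date: 2026-04-01
January 1, 2026 is a Thursday
Day of year: 91
Offset from Jan 1: 90 days
90 mod 7 = 6
Result: Wednesday

Wednesday


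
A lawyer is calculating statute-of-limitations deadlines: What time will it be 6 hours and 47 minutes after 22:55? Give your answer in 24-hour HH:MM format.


Start time: 22:55
Adding: 6 hours 47 minutes
Minutes: 55 + 47 = 102
Minute overflow: 102 >= 60, so carry 1 hour, minutes = 42
Hours: 22 + 6 + 1 = 29
Hour wraparound: 29 mod 24 = 5
Result: 05:42

05:42


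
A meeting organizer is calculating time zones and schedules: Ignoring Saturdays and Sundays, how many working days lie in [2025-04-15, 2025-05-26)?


Start: 2025-04-15 (Tuesday)
End (exclusive): 2025-05-26 (Monday)
Total calendar days: 41
Full weeks: 41 // 7 = 5 -> 25 weekdays
Remaining 6 days starting on Tuesday:
  Tue(w), Wed(w), Thu(w), Fri(w), Sat(-), Sun(-) -> 4 weekdays
Total business days: 25 + 4 = 29

29


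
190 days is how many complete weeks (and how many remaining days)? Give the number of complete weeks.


Total days: 190
Days per week: 7
Division: 190 / 7 = 27 remainder 1
Complete weeks: 27
Remaining days: 1

27


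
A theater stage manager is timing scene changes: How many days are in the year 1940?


Year: 1940
Check leap year rules:
Divisible by 4? Yes
Divisible by 100? No
1940 is a leap year
Days: 366

366


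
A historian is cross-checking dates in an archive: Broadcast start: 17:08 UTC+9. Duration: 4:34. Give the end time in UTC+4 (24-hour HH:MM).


Start: 17:08 in UTC+9
Step 1 - add duration:
  minutes: 8 + 34 = 42
  hours: 17 + 4 + 0 = 21
  end in UTC+9: 21:42
Step 2 - convert UTC+9 -> UTC+4:
  offset difference: 4 - (9) = -5 hours
  21 + (-5) = 16 -> mod 24 = 16
Result: 16:42 in UTC+4

16:42


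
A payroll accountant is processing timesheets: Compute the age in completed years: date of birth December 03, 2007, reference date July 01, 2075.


Birth: 2007-12-03
Reference: 2075-07-01
Year difference: 2075 - 2007 = 68
Has birthday (12-03) occurred by 07-01? No
Birthday not yet reached this year -> subtract 1
Age in full years: 67

67


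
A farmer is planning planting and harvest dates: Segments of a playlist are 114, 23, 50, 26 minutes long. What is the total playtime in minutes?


Durations: 114, 23, 50, 26
Running sum: 114
+ 23 = 137
+ 50 = 187
+ 26 = 213
Total duration: 213 minutes
That is 3 hours and 33 minutes

213


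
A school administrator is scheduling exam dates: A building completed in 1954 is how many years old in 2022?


Birth year: 1954
Current year: 2022
Age = current year - birth year
Age = 2022 - 1954 = 68

68


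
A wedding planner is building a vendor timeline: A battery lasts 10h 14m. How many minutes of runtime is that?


Hours: 10
Extra minutes: 14
Minutes per hour: 60
Hours to minutes: 10 x 60 = 600
Total: 600 + 14 = 614

614


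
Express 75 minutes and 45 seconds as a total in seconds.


Minutes: 75
Seconds: 45
Convert minutes to seconds: 75 x 60 = 4500
Add remaining seconds: 4500 + 45 = 4545

4545


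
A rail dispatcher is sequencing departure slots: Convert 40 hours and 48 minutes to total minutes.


Hours: 40
Minutes: 48
Convert hours to minutes: 40 x 60 = 2400
Add remaining minutes: 2400 + 48 = 2448

2448


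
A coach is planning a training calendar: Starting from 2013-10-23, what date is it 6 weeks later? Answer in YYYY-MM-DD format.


Start: 2013-10-23
Weeks to add: 6
Convert to days: 6 x 7 = 42 days
Add 42 days to 2013-10-23
Result: 2013-12-04

2013-12-04


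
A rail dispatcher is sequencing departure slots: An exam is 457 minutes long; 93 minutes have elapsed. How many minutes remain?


Total budget: 457 minutes
Time used: 93 minutes
Remaining: 457 - 93 = 364 minutes
Percent used: 20.4%
Percent remaining: 79.6%

364


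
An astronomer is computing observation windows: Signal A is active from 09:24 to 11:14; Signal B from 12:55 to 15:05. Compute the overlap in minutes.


Interval A: [564, 674] minutes from midnight
Interval B: [775, 905] minutes from midnight
Overlap start = max(564, 775) = 775
Overlap end = min(674, 905) = 674
End <= start, so the intervals do not overlap: 0 minutes

0


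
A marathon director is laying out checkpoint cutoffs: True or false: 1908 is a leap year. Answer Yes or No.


Year: 1908
Divisible by 4? 1908 / 4 = 477.0 -> Yes
Divisible by 100? 1908 / 100 = 19.08 -> No
Divisible by 4 but not 100, so it IS a leap year

Yes


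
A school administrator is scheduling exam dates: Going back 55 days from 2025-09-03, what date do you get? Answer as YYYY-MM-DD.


Start: 2025-09-03
Subtracting 55 days
Days already passed in September: 3
After going back through September: 52 more days to subtract
August 2025: 31 days, 21 remaining
July 2025 has 31 days, need 21
Result: 2025-07-10

2025-07-10


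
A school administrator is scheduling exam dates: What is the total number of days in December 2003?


Month: December
Year: 2003
December is a 31-day month
Total: 31 days

31


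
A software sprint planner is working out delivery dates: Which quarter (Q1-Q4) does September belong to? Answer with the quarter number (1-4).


Month: September (month 9)
Q1: January-March (months 1-3)
Q2: April-June (months 4-6)
Q3: July-September (months 7-9)
Q4: October-December (months 10-12)
Month 9 falls in Q3

3


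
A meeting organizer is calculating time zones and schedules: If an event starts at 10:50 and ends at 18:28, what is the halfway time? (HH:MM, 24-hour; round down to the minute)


Start time: 10:50 = 650 minutes from midnight
End time: 18:28 = 1108 minutes from midnight
Sum: 650 + 1108 = 1758
Midpoint: 1758 / 2 = 879 minutes
Convert: 879 / 60 = 14 hours, 39 minutes
Result: 14:39

14:39


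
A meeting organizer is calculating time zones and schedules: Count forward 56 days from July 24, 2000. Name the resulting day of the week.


Start: 2000-07-24 (Monday)
Step 1 - find target date: add 56 days
  2000-07-24 + 56 days = 2000-09-18
Step 2 - day of week:
  56 mod 7 = 0
  Monday + 0 days -> Monday
Result: Monday (2000-09-18)

Monday


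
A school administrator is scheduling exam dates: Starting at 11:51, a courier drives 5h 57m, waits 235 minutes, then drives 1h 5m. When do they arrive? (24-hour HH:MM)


Depart: 11:51
Leg 1: +357 min -> 17:48
Layover: +235 min -> 21:43
Leg 2: +65 min -> 22:48
Total travel: 657 minutes = 10h 57m
Arrival: 22:48

22:48


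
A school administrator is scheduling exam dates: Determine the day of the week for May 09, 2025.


Date: 2025-05-09
January 1, 2025 is a Wednesday
Day of year: 129
Offset from Jan 1: 128 days
128 mod 7 = 2
Result: Friday

Friday


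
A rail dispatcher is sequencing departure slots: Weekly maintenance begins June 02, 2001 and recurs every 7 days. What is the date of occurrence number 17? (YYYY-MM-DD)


First occurrence: 2001-06-02 (occurrence 1)
Each occurrence is 7 days after the previous.
Occurrence 17 is 16 weeks after the first.
16 weeks = 112 days
2001-06-02 + 112 days = 2001-09-22

2001-09-22


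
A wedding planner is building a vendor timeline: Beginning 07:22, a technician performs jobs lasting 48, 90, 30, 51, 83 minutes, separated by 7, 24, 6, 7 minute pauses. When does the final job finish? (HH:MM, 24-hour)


Start: 07:22 = 442 min from midnight
  after task 1 (48 min): 08:10
  after break (7 min): 08:17
  after task 2 (90 min): 09:47
  after break (24 min): 10:11
  after task 3 (30 min): 10:41
  after break (6 min): 10:47
  after task 4 (51 min): 11:38
  after break (7 min): 11:45
  after task 5 (83 min): 13:08
Total elapsed: 346 minutes
End time: 13:08

13:08


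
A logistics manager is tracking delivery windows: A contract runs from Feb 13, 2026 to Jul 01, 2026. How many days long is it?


Start date: 2026-02-13
End date: 2026-07-01
Feb 2026: +16 days
Mar 2026: +31 days
Apr 2026: +30 days
May 2026: +31 days
Jun 2026: +30 days
Total: 138 days

138


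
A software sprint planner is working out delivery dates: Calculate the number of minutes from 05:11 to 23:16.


Start time: 05:11 = 311 minutes from midnight
End time: 23:16 = 1396 minutes from midnight
Difference: 1396 - 311 = 1085 minutes
That is 18 hours and 5 minutes

1085


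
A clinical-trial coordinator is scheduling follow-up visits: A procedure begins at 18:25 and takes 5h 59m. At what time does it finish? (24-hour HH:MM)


Start time: 18:25
Adding: 5 hours 59 minutes
Minutes: 25 + 59 = 84
Minute overflow: 84 >= 60, so carry 1 hour, minutes = 24
Hours: 18 + 5 + 1 = 24
Hour wraparound: 24 mod 24 = 0
Result: 00:24

00:24


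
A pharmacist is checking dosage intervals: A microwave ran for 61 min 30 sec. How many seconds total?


Minutes: 61
Extra seconds: 30
Seconds per minute: 60
Minutes to seconds: 61 x 60 = 3660
Total: 3660 + 30 = 3690

3690


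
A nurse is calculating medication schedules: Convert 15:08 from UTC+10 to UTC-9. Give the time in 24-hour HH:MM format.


Local time: 15:08 at UTC+10 (offset 10h)
Target zone: UTC-9 (offset -9h)
Difference: -9 - (10) = -19 hours
Calculation: 15 + (-19) = -4
Wraparound: (-4) mod 24 = 20
Result: 20:08

20:08


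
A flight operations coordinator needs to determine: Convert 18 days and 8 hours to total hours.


Days: 18
Extra hours: 8
Hours per day: 24
Days to hours: 18 x 24 = 432
Total: 432 + 8 = 440

440


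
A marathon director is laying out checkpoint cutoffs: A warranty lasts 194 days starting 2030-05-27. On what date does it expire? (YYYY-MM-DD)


Start: 2030-05-27
Adding 194 days
Days remaining in May: 4
After May: 190 days still to add
June 2030: 30 days, 160 remaining
July 2030: 31 days, 129 remaining
August 2030: 31 days, 98 remaining
September 2030: 30 days, 68 remaining
Result: 2030-12-07

2030-12-07


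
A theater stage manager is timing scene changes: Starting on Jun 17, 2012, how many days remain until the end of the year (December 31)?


Start: June 17, 2012
End: December 31, 2012
Days left in June: 13
July: 31
August: 31
September: 30
October: 31
... plus remaining months
Sum of remaining months: 184
Total: 13 + 184 = 197

197


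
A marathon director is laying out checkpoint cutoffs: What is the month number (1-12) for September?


Calendar month order:
8. August
9. September <--
10. October
September is month number 9

9


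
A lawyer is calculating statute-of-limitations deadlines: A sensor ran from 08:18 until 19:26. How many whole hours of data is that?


Start: 08:18
End: 19:26
Hour difference: 19 - 8 = 11 hours
Minute difference: 26 - 18 = 8 minutes
Total minutes: 668
Complete hours: 668 / 60 = 11 (remainder 8)

11


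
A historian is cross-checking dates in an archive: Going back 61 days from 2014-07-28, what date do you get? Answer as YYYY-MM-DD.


Start: 2014-07-28
Subtracting 61 days
Days already passed in July: 28
After going back through July: 33 more days to subtract
June 2014: 30 days, 3 remaining
May 2014 has 31 days, need 3
Result: 2014-05-28

2014-05-28


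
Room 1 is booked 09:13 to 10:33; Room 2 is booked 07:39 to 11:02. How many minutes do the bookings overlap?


Interval A: [553, 633] minutes from midnight
Interval B: [459, 662] minutes from midnight
Overlap start = max(553, 459) = 553
Overlap end = min(633, 662) = 633
Overlap = 633 - 553 = 80 minutes

80


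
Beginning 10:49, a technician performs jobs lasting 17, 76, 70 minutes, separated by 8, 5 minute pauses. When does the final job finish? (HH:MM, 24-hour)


Start: 10:49 = 649 min from midnight
  after task 1 (17 min): 11:06
  after break (8 min): 11:14
  after task 2 (76 min): 12:30
  after break (5 min): 12:35
  after task 3 (70 min): 13:45
Total elapsed: 176 minutes
End time: 13:45

13:45


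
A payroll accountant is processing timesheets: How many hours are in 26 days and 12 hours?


Days: 26
Extra hours: 12
Hours per day: 24
Days to hours: 26 x 24 = 624
Total: 624 + 12 = 636

636


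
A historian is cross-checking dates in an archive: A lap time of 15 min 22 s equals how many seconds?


Minutes: 15
Seconds: 22
Convert minutes to seconds: 15 x 60 = 900
Add remaining seconds: 900 + 22 = 922

922


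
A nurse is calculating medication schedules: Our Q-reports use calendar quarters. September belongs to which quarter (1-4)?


Month: September (month 9)
Q1: January-March (months 1-3)
Q2: April-June (months 4-6)
Q3: July-September (months 7-9)
Q4: October-December (months 10-12)
Month 9 falls in Q3

3


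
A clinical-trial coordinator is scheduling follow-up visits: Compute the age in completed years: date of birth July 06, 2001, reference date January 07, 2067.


Birth: 2001-07-06
Reference: 2067-01-07
Year difference: 2067 - 2001 = 66
Has birthday (07-06) occurred by 01-07? No
Birthday not yet reached this year -> subtract 1
Age in full years: 65

65


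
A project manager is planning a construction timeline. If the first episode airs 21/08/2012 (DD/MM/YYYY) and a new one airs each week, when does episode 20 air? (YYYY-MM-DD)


First occurrence: 2012-08-21 (occurrence 1)
Each occurrence is 7 days after the previous.
Occurrence 20 is 19 weeks after the first.
19 weeks = 133 days
2012-08-21 + 133 days = 2013-01-01

2013-01-01


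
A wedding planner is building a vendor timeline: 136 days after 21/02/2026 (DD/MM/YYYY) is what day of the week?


Start: 2026-02-21 (Saturday)
Step 1 - find target date: add 136 days
  2026-02-21 + 136 days = 2026-07-07
Step 2 - day of week:
  136 mod 7 = 3
  Saturday + 3 days -> Tuesday
Result: Tuesday (2026-07-07)

Tuesday


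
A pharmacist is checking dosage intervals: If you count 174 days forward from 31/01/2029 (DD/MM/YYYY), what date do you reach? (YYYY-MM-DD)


Start: 2029-01-31
Adding 174 days
Days remaining in January: 0
After January: 174 days still to add
February 2029: 28 days, 146 remaining
March 2029: 31 days, 115 remaining
April 2029: 30 days, 85 remaining
May 2029: 31 days, 54 remaining
Result: 2029-07-24

2029-07-24


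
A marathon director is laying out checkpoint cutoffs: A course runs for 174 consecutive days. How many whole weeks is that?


Total days: 174
Days per week: 7
Division: 174 / 7 = 24 remainder 6
Complete weeks: 24
Remaining days: 6

24


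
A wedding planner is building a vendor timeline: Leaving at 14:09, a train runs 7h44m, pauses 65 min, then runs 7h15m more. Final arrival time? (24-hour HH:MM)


Depart: 14:09
Leg 1: +464 min -> 21:53
Layover: +65 min -> 22:58
Leg 2: +435 min -> 06:13
Total travel: 964 minutes = 16h 4m
Arrival: 06:13

06:13


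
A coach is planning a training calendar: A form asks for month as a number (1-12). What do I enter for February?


Calendar month order:
1. January
2. February <--
3. March
February is month number 2

2


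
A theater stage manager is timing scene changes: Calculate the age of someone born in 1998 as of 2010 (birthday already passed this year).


Birth year: 1998
Current year: 2010
Age = current year - birth year
Age = 2010 - 1998 = 12

12


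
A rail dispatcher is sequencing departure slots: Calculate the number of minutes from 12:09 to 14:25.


Start time: 12:09 = 729 minutes from midnight
End time: 14:25 = 865 minutes from midnight
Difference: 865 - 729 = 136 minutes
That is 2 hours and 16 minutes

136


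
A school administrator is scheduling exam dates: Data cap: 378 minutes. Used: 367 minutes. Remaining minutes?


Total budget: 378 minutes
Time used: 367 minutes
Remaining: 378 - 367 = 11 minutes
Percent used: 97.1%
Percent remaining: 2.9%

11


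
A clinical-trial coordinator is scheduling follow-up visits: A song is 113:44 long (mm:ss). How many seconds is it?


Minutes: 113
Extra seconds: 44
Seconds per minute: 60
Minutes to seconds: 113 x 60 = 6780
Total: 6780 + 44 = 6824

6824


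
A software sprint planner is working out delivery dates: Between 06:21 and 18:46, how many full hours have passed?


Start: 06:21
End: 18:46
Hour difference: 18 - 6 = 12 hours
Minute difference: 46 - 21 = 25 minutes
Total minutes: 745
Complete hours: 745 / 60 = 12 (remainder 25)

12


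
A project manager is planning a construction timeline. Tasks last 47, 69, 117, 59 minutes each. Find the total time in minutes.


Durations: 47, 69, 117, 59
Running sum: 47
+ 69 = 116
+ 117 = 233
+ 59 = 292
Total duration: 292 minutes
That is 4 hours and 52 minutes

292


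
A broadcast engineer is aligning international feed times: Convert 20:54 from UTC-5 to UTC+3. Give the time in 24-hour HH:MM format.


Local time: 20:54 at UTC-5 (offset -5h)
Target zone: UTC+3 (offset 3h)
Difference: 3 - (-5) = 8 hours
Calculation: 20 + (8) = 28
Wraparound: (28) mod 24 = 4
Result: 04:54

04:54


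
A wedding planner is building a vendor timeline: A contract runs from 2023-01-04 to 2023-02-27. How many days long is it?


Start date: 2023-01-04
End date: 2023-02-27
Jan 2023: +28 days
Feb 2023: +26 days
Total: 54 days

54


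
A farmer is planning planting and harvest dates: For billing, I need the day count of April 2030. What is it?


Month: April
Year: 2030
April is a 30-day month
Total: 30 days

30


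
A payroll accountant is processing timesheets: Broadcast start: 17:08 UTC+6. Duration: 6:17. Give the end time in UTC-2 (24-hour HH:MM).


Start: 17:08 in UTC+6
Step 1 - add duration:
  minutes: 8 + 17 = 25
  hours: 17 + 6 + 0 = 23
  end in UTC+6: 23:25
Step 2 - convert UTC+6 -> UTC-2:
  offset difference: -2 - (6) = -8 hours
  23 + (-8) = 15 -> mod 24 = 15
Result: 15:25 in UTC-2

15:25


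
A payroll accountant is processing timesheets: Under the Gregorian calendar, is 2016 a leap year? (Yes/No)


Year: 2016
Divisible by 4? 2016 / 4 = 504.0 -> Yes
Divisible by 100? 2016 / 100 = 20.16 -> No
Divisible by 4 but not 100, so it IS a leap year

Yes


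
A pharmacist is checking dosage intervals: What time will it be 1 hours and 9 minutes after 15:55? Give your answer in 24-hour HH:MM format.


Start time: 15:55
Adding: 1 hours 9 minutes
Minutes: 55 + 9 = 64
Minute overflow: 64 >= 60, so carry 1 hour, minutes = 4
Hours: 15 + 1 + 1 = 17
Result: 17:04

17:04


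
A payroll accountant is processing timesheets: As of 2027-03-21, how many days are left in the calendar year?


Start: March 21, 2027
End: December 31, 2027
Days left in March: 10
April: 30
May: 31
June: 30
July: 31
... plus remaining months
Sum of remaining months: 275
Total: 10 + 275 = 285

285


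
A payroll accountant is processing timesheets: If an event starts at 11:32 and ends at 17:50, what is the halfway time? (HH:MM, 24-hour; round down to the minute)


Start time: 11:32 = 692 minutes from midnight
End time: 17:50 = 1070 minutes from midnight
Sum: 692 + 1070 = 1762
Midpoint: 1762 / 2 = 881 minutes
Convert: 881 / 60 = 14 hours, 41 minutes
Result: 14:41

14:41


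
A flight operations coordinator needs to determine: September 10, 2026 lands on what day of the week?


Date: 2026-09-10
January 1, 2026 is a Thursday
Day of year: 253
Offset from Jan 1: 252 days
252 mod 7 = 0
Result: Thursday

Thursday


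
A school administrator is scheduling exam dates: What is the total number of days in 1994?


Year: 1994
Check leap year rules:
Divisible by 4? No
1994 is not a leap year
Days: 365

365


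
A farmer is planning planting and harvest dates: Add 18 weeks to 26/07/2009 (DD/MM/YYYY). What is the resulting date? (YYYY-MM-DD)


Start: 2009-07-26
Weeks to add: 18
Convert to days: 18 x 7 = 126 days
Add 126 days to 2009-07-26
Result: 2009-11-29

2009-11-29


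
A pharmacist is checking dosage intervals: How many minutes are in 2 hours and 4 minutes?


Hours: 2
Minutes: 4
Convert hours to minutes: 2 x 60 = 120
Add remaining minutes: 120 + 4 = 124

124


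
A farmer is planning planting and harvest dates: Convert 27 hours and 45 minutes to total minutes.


Hours: 27
Extra minutes: 45
Minutes per hour: 60
Hours to minutes: 27 x 60 = 1620
Total: 1620 + 45 = 1665

1665


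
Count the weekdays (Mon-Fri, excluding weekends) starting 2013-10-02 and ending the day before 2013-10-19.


Start: 2013-10-02 (Wednesday)
End (exclusive): 2013-10-19 (Saturday)
Total calendar days: 17
Full weeks: 17 // 7 = 2 -> 10 weekdays
Remaining 3 days starting on Wednesday:
  Wed(w), Thu(w), Fri(w) -> 3 weekdays
Total business days: 10 + 3 = 13

13


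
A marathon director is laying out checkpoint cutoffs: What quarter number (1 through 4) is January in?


Month: January (month 1)
Q1: January-March (months 1-3)
Q2: April-June (months 4-6)
Q3: July-September (months 7-9)
Q4: October-December (months 10-12)
Month 1 falls in Q1

1


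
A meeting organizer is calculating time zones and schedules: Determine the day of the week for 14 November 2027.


Date: 2027-11-14
January 1, 2027 is a Friday
Day of year: 318
Offset from Jan 1: 317 days
317 mod 7 = 2
Result: Sunday

Sunday


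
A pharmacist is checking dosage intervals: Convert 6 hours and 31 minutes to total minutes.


Hours: 6
Extra minutes: 31
Minutes per hour: 60
Hours to minutes: 6 x 60 = 360
Total: 360 + 31 = 391

391


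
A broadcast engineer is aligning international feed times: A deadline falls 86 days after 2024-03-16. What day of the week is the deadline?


Start: 2024-03-16 (Saturday)
Step 1 - find target date: add 86 days
  2024-03-16 + 86 days = 2024-06-10
Step 2 - day of week:
  86 mod 7 = 2
  Saturday + 2 days -> Monday
Result: Monday (2024-06-10)

Monday


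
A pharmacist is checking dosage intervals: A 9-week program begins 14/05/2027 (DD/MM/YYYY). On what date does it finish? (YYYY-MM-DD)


Start: 2027-05-14
Weeks to add: 9
Convert to days: 9 x 7 = 63 days
Add 63 days to 2027-05-14
Result: 2027-07-16

2027-07-16


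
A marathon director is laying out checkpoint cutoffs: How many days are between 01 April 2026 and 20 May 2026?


Start date: 2026-04-01
End date: 2026-05-20
Apr 2026: +30 days
May 2026: +19 days
Total: 49 days

49


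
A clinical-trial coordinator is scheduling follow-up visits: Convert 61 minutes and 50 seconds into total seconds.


Minutes: 61
Seconds: 50
Convert minutes to seconds: 61 x 60 = 3660
Add remaining seconds: 3660 + 50 = 3710

3710


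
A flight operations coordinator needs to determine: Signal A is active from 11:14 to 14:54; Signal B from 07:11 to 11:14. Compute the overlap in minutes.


Interval A: [674, 894] minutes from midnight
Interval B: [431, 674] minutes from midnight
Overlap start = max(674, 431) = 674
Overlap end = min(894, 674) = 674
End <= start, so the intervals do not overlap: 0 minutes

0


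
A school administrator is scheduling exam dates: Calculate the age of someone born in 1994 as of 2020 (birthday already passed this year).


Birth year: 1994
Current year: 2020
Age = current year - birth year
Age = 2020 - 1994 = 26

26


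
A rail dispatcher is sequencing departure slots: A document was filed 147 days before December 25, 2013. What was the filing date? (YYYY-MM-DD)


Start: 2013-12-25
Subtracting 147 days
Days already passed in December: 25
After going back through December: 122 more days to subtract
November 2013: 30 days, 92 remaining
October 2013: 31 days, 61 remaining
September 2013: 30 days, 31 remaining
August 2013 has 31 days, need 31
Result: 2013-07-31

2013-07-31


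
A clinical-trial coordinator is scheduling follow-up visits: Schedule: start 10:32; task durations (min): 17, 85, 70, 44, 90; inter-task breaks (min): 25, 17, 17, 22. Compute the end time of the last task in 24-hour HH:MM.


Start: 10:32 = 632 min from midnight
  after task 1 (17 min): 10:49
  after break (25 min): 11:14
  after task 2 (85 min): 12:39
  after break (17 min): 12:56
  after task 3 (70 min): 14:06
  after break (17 min): 14:23
  after task 4 (44 min): 15:07
  after break (22 min): 15:29
  after task 5 (90 min): 16:59
Total elapsed: 387 minutes
End time: 16:59

16:59


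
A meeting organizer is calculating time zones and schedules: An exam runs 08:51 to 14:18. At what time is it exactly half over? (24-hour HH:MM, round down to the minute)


Start time: 08:51 = 531 minutes from midnight
End time: 14:18 = 858 minutes from midnight
Sum: 531 + 858 = 1389
Midpoint: 1389 / 2 = 694 minutes
Convert: 694 / 60 = 11 hours, 34 minutes
Result: 11:34

11:34


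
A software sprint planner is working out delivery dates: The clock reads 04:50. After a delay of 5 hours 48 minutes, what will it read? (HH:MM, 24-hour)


Start time: 04:50
Adding: 5 hours 48 minutes
Minutes: 50 + 48 = 98
Minute overflow: 98 >= 60, so carry 1 hour, minutes = 38
Hours: 4 + 5 + 1 = 10
Result: 10:38

10:38


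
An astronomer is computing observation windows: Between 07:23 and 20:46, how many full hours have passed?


Start: 07:23
End: 20:46
Hour difference: 20 - 7 = 13 hours
Minute difference: 46 - 23 = 23 minutes
Total minutes: 803
Complete hours: 803 / 60 = 13 (remainder 23)

13


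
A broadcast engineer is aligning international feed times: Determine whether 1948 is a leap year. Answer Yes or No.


Year: 1948
Divisible by 4? 1948 / 4 = 487.0 -> Yes
Divisible by 100? 1948 / 100 = 19.48 -> No
Divisible by 4 but not 100, so it IS a leap year

Yes


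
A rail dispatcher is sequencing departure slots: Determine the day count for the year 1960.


Year: 1960
Check leap year rules:
Divisible by 4? Yes
Divisible by 100? No
1960 is a leap year
Days: 366

366


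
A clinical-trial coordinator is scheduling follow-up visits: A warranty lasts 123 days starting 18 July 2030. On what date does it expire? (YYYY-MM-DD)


Start: 2030-07-18
Adding 123 days
Days remaining in July: 13
After July: 110 days still to add
August 2030: 31 days, 79 remaining
September 2030: 30 days, 49 remaining
October 2030: 31 days, 18 remaining
November 2030 has 30 days, need 18
Result: 2030-11-18

2030-11-18


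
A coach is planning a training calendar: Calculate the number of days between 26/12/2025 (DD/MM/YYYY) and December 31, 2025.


Start: December 26, 2025
End: December 31, 2025
Days left in December: 5
Total: 5 days

5


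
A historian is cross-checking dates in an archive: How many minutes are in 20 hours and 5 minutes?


Hours: 20
Minutes: 5
Convert hours to minutes: 20 x 60 = 1200
Add remaining minutes: 1200 + 5 = 1205

1205


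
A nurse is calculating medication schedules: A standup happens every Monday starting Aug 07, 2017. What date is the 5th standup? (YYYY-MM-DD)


First occurrence: 2017-08-07 (occurrence 1)
Each occurrence is 7 days after the previous.
Occurrence 5 is 4 weeks after the first.
4 weeks = 28 days
2017-08-07 + 28 days = 2017-09-04

2017-09-04


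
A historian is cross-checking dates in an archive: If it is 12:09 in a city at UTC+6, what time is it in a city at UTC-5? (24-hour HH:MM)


Local time: 12:09 at UTC+6 (offset 6h)
Target zone: UTC-5 (offset -5h)
Difference: -5 - (6) = -11 hours
Calculation: 12 + (-11) = 1
Result: 01:09

01:09


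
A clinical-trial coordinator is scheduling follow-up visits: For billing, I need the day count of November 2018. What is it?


Month: November
Year: 2018
November is a 30-day month
Total: 30 days

30


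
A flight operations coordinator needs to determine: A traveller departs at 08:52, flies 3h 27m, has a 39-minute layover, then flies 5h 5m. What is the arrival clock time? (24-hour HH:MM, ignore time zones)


Depart: 08:52
Leg 1: +207 min -> 12:19
Layover: +39 min -> 12:58
Leg 2: +305 min -> 18:03
Total travel: 551 minutes = 9h 11m
Arrival: 18:03

18:03


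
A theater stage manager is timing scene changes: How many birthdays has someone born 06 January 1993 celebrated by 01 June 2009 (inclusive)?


Birth: 1993-01-06
Reference: 2009-06-01
Year difference: 2009 - 1993 = 16
Has birthday (01-06) occurred by 06-01? Yes
Age in full years: 16

16


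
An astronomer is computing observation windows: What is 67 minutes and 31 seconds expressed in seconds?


Minutes: 67
Extra seconds: 31
Seconds per minute: 60
Minutes to seconds: 67 x 60 = 4020
Total: 4020 + 31 = 4051

4051


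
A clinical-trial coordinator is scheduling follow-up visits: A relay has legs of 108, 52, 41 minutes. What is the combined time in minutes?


Durations: 108, 52, 41
Running sum: 108
+ 52 = 160
+ 41 = 201
Total duration: 201 minutes
That is 3 hours and 21 minutes

201


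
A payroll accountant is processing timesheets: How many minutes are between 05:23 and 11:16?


Start time: 05:23 = 323 minutes from midnight
End time: 11:16 = 676 minutes from midnight
Difference: 676 - 323 = 353 minutes
That is 5 hours and 53 minutes

353


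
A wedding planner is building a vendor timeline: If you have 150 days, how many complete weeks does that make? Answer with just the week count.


Total days: 150
Days per week: 7
Division: 150 / 7 = 21 remainder 3
Complete weeks: 21
Remaining days: 3

21


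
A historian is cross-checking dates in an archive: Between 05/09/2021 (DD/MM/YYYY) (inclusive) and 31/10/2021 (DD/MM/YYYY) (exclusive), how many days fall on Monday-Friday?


Start: 2021-09-05 (Sunday)
End (exclusive): 2021-10-31 (Sunday)
Total calendar days: 56
Full weeks: 56 // 7 = 8 -> 40 weekdays
Remaining 0 days starting on Sunday:
Total business days: 40 + 0 = 40

40


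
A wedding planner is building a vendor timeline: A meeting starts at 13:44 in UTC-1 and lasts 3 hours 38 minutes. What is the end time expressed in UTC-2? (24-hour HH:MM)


Start: 13:44 in UTC-1
Step 1 - add duration:
  minutes: 44 + 38 = 82 (carry 1h)
  hours: 13 + 3 + 1 = 17
  end in UTC-1: 17:22
Step 2 - convert UTC-1 -> UTC-2:
  offset difference: -2 - (-1) = -1 hours
  17 + (-1) = 16 -> mod 24 = 16
Result: 16:22 in UTC-2

16:22


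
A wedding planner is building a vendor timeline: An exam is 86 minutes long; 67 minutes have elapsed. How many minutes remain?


Total budget: 86 minutes
Time used: 67 minutes
Remaining: 86 - 67 = 19 minutes
Percent used: 77.9%
Percent remaining: 22.1%

19


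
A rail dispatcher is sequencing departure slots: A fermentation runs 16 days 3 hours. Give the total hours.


Days: 16
Extra hours: 3
Hours per day: 24
Days to hours: 16 x 24 = 384
Total: 384 + 3 = 387

387


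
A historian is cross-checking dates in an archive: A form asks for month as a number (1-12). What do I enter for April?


Calendar month order:
3. March
4. April <--
5. May
April is month number 4

4


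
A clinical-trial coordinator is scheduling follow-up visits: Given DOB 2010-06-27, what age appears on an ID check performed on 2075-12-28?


Birth: 2010-06-27
Reference: 2075-12-28
Year difference: 2075 - 2010 = 65
Has birthday (06-27) occurred by 12-28? Yes
Age in full years: 65

65


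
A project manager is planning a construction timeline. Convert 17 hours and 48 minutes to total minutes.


Hours: 17
Extra minutes: 48
Minutes per hour: 60
Hours to minutes: 17 x 60 = 1020
Total: 1020 + 48 = 1068

1068


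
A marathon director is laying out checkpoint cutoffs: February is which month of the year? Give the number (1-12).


Calendar month order:
1. January
2. February <--
3. March
February is month number 2

2


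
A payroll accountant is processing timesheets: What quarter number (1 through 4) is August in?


Month: August (month 8)
Q1: January-March (months 1-3)
Q2: April-June (months 4-6)
Q3: July-September (months 7-9)
Q4: October-December (months 10-12)
Month 8 falls in Q3

3


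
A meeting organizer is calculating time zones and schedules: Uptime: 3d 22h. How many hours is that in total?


Days: 3
Extra hours: 22
Hours per day: 24
Days to hours: 3 x 24 = 72
Total: 72 + 22 = 94

94


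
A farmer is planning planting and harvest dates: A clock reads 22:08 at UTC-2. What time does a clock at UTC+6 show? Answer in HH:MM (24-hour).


Local time: 22:08 at UTC-2 (offset -2h)
Target zone: UTC+6 (offset 6h)
Difference: 6 - (-2) = 8 hours
Calculation: 22 + (8) = 30
Wraparound: (30) mod 24 = 6
Result: 06:08

06:08


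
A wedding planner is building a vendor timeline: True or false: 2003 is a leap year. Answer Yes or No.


Year: 2003
Divisible by 4? 2003 / 4 = 500.75 -> No
Not divisible by 4, so NOT a leap year

No


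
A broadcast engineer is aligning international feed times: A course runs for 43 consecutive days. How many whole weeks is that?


Total days: 43
Days per week: 7
Division: 43 / 7 = 6 remainder 1
Complete weeks: 6
Remaining days: 1

6


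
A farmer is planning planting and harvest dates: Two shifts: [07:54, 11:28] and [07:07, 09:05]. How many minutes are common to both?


Interval A: [474, 688] minutes from midnight
Interval B: [427, 545] minutes from midnight
Overlap start = max(474, 427) = 474
Overlap end = min(688, 545) = 545
Overlap = 545 - 474 = 71 minutes

71


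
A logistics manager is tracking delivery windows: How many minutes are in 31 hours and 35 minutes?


Hours: 31
Minutes: 35
Convert hours to minutes: 31 x 60 = 1860
Add remaining minutes: 1860 + 35 = 1895

1895


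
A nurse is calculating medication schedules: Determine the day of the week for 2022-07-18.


Date: 2022-07-18
January 1, 2022 is a Saturday
Day of year: 199
Offset from Jan 1: 198 days
198 mod 7 = 2
Result: Monday

Monday


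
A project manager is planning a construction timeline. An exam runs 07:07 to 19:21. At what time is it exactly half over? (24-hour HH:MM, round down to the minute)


Start time: 07:07 = 427 minutes from midnight
End time: 19:21 = 1161 minutes from midnight
Sum: 427 + 1161 = 1588
Midpoint: 1588 / 2 = 794 minutes
Convert: 794 / 60 = 13 hours, 14 minutes
Result: 13:14

13:14
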